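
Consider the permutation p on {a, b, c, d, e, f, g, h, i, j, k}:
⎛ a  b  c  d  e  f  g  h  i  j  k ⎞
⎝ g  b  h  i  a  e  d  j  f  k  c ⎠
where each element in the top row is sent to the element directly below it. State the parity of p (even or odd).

even

In disjoint-cycle form the cycle lengths are 6, 4, 1.
A cycle is odd iff its length is even; p has 2 even-length cycles, so sgn(p) = (−1)^2 and p is even.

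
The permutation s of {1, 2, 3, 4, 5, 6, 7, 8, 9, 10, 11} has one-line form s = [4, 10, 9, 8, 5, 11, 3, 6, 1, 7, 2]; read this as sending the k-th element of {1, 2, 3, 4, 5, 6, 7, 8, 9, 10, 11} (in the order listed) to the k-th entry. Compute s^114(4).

2

Tracing 4 → 8 → … returns to 4 after 10 steps, so 4 lies in a 10-cycle (1 4 8 6 11 2 10 7 3 9).
On a 10-cycle, s^10 is the identity, so s^114 = s^4 there (114 ≡ 4 mod 10).
Stepping 4 places around the cycle: 4 → 8 → 6 → 11 → 2.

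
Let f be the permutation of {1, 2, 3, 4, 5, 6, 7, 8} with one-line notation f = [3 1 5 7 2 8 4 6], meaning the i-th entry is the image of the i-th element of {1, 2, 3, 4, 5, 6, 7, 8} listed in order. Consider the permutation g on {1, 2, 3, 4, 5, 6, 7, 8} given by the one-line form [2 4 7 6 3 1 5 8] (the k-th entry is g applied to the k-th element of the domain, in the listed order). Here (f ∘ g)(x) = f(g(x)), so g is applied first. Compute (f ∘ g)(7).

(f ∘ g)(7) = f(g(7)). g(7) = 5, then f(5) = 2. So (f ∘ g)(7) = 2.

2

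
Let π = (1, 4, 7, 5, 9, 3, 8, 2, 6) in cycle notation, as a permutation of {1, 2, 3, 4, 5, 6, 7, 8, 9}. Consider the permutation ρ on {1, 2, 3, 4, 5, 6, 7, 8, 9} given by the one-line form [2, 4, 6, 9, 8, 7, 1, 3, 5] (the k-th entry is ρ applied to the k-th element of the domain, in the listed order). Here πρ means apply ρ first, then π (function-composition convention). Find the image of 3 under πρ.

ρ(3) = 6, then π(6) = 1; composing gives (πρ)(3) = 1.

1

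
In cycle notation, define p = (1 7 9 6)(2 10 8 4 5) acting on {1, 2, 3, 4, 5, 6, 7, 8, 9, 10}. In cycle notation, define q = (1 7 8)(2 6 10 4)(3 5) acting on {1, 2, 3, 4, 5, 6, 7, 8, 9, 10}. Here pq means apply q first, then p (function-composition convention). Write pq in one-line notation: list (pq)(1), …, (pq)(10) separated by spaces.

Chase each element through q then p: 1 → 7 → 9; 2 → 6 → 1; 3 → 5 → 2; 4 → 2 → 10; 5 → 3 → 3; 6 → 10 → 8; 7 → 8 → 4; 8 → 1 → 7; 9 → 9 → 6; 10 → 4 → 5.
So pq in one-line form is 9 1 2 10 3 8 4 7 6 5.

9 1 2 10 3 8 4 7 6 5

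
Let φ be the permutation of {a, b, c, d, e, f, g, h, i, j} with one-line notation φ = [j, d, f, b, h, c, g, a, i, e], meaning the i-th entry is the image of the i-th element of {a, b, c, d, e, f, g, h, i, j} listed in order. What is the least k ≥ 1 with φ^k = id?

4

Writing φ as disjoint cycles, the cycle lengths are 4, 2, 2, 1, 1.
Since disjoint cycles commute, ord(φ) = lcm(4, 2, 2) = 4.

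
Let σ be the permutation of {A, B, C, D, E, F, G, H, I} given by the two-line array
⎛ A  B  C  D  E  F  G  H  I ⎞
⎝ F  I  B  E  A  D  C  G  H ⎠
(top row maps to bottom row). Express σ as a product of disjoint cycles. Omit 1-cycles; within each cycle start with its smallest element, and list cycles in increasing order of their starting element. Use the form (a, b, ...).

Start at A and follow images: A → F → D → E → A, giving the cycle (A, F, D, E).
Repeating from the next unused element and collecting all non-trivial cycles gives (A, F, D, E)(B, I, H, G, C).

(A, F, D, E)(B, I, H, G, C)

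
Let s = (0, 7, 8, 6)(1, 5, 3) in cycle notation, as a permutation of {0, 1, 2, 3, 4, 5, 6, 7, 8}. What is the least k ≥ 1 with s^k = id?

The disjoint cycles have lengths 4, 3, 1, 1.
Since disjoint cycles commute, ord(s) = lcm(4, 3) = 12.

12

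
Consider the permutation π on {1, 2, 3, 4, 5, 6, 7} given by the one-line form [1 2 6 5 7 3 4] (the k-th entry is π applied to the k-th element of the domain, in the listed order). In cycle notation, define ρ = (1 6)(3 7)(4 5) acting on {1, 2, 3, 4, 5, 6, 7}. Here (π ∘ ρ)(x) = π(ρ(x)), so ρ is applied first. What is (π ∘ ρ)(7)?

6

First apply ρ: ρ(7) = 3, then π(3) = 6. Thus (π ∘ ρ)(7) = 6.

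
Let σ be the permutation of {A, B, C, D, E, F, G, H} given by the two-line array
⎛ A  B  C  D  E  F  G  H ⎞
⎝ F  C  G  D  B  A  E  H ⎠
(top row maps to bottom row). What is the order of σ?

4

Writing σ as disjoint cycles, the cycle lengths are 4, 2, 1, 1.
Since disjoint cycles commute, ord(σ) = lcm(4, 2) = 4.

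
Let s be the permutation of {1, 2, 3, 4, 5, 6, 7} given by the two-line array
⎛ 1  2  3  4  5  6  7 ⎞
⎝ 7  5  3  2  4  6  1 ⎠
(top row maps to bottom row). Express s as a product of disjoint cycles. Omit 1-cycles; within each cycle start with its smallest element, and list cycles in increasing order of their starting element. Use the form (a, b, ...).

Start at 1 and follow images: 1 → 7 → 1, giving the cycle (1, 7).
Repeating from the next unused element and collecting all non-trivial cycles gives (1, 7)(2, 5, 4).

(1, 7)(2, 5, 4)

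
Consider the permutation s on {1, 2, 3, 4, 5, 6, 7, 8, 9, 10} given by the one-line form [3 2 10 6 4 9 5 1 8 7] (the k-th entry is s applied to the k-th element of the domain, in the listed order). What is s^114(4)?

Tracing 4 → 6 → … returns to 4 after 9 steps, so 4 lies in a 9-cycle (1, 3, 10, 7, 5, 4, 6, 9, 8).
On a 9-cycle, s^9 is the identity, so s^114 = s^6 there (114 ≡ 6 mod 9).
Advancing 6 steps from 4: 4 → 6 → 9 → 8 → 1 → 3 → 10.

10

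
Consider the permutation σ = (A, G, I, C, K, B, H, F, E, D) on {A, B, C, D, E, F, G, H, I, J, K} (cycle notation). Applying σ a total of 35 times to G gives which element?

G lies in the 10-cycle (A, G, I, C, K, B, H, F, E, D).
Powers repeat with period 10 on this cycle, and 35 mod 10 = 5, so σ^35(G) = σ^5(G).
Advancing 5 steps from G: G → I → C → K → B → H.

H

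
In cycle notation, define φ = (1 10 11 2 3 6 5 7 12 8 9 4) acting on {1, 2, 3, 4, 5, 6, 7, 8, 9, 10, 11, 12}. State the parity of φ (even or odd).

odd

The cycle lengths are 12.
A cycle is odd iff its length is even; φ has 1 even-length cycle, so sgn(φ) = (−1)^1 and φ is odd.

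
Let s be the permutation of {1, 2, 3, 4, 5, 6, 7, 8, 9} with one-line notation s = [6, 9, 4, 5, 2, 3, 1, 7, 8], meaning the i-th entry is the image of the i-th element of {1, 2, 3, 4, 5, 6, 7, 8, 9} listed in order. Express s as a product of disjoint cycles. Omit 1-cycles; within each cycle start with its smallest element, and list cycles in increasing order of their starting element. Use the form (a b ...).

(1 6 3 4 5 2 9 8 7)

Iterating s from 1 gives 1 → 6 → 3 → 4 → 5 → 2 → 9 → 8 → 7 → 1; that is the 9-cycle (1 6 3 4 5 2 9 8 7).
Repeating from the next unused element and collecting all non-trivial cycles gives (1 6 3 4 5 2 9 8 7).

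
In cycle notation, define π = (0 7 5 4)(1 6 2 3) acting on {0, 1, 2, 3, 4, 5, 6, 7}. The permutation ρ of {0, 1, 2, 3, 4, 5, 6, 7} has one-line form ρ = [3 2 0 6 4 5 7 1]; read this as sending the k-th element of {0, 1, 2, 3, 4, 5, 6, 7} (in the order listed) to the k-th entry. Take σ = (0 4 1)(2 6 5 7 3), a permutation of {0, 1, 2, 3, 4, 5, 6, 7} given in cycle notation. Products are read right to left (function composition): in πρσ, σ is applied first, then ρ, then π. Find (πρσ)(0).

0

Apply the permutations in order: σ(0) = 4, then ρ(4) = 4, then π(4) = 0. So (πρσ)(0) = 0.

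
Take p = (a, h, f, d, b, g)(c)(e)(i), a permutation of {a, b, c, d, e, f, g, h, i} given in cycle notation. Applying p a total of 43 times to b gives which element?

g

b lies in the 6-cycle (a, h, f, d, b, g).
Since the cycle has length 6, p^43 acts on it the same as p^1 (43 mod 6 = 1).
Stepping 1 place around the cycle: b → g.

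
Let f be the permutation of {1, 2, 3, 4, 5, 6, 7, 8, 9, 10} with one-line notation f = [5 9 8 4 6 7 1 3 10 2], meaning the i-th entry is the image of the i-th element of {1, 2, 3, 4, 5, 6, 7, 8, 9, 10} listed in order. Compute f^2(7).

Tracing 7 → 1 → … returns to 7 after 4 steps, so 7 lies in a 4-cycle (1, 5, 6, 7).
Stepping 2 places around the cycle: 7 → 1 → 5.

5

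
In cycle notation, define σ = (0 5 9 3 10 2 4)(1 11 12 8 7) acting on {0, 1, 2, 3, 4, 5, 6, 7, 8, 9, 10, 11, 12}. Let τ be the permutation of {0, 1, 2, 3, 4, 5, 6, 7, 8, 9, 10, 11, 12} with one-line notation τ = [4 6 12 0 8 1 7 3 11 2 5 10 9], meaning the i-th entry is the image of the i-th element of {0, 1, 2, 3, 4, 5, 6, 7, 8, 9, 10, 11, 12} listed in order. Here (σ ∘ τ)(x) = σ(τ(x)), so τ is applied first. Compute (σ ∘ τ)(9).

4

First apply τ: τ(9) = 2, then σ(2) = 4. Thus (σ ∘ τ)(9) = 4.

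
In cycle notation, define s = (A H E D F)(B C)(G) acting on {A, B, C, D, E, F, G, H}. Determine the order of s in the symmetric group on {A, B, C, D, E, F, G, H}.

The disjoint cycles have lengths 5, 2, 1.
The order of s is the least common multiple of its cycle lengths: lcm(5, 2) = 10.

10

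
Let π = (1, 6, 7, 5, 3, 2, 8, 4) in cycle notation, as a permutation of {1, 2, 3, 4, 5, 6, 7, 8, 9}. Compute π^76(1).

1 lies in the 8-cycle (1, 6, 7, 5, 3, 2, 8, 4).
On an 8-cycle, π^8 is the identity, so π^76 = π^4 there (76 ≡ 4 mod 8).
Advancing 4 steps from 1: 1 → 6 → 7 → 5 → 3.

3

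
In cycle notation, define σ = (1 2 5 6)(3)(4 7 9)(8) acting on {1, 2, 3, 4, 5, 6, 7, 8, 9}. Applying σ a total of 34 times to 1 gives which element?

5

1 lies in the 4-cycle (1 2 5 6).
On a 4-cycle, σ^4 is the identity, so σ^34 = σ^2 there (34 ≡ 2 mod 4).
Stepping 2 places around the cycle: 1 → 2 → 5.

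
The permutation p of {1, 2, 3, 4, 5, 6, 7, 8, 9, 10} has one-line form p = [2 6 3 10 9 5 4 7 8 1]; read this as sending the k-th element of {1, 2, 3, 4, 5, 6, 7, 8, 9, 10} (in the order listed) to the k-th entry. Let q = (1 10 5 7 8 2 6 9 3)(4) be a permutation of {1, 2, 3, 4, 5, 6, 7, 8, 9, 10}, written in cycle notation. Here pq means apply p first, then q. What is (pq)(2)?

9

First apply p: p(2) = 6, then q(6) = 9. Thus (pq)(2) = 9.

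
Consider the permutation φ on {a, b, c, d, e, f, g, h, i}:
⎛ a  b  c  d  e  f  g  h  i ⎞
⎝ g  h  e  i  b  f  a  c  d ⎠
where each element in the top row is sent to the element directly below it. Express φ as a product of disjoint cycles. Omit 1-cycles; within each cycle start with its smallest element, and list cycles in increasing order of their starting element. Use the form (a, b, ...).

(a, g)(b, h, c, e)(d, i)

Iterating φ from a gives a → g → a; that is the 2-cycle (a, g).
Repeating from the next unused element and collecting all non-trivial cycles gives (a, g)(b, h, c, e)(d, i).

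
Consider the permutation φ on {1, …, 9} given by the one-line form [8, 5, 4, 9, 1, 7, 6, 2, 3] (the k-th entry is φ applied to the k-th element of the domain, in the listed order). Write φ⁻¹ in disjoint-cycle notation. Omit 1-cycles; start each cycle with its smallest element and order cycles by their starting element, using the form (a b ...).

(1 5 2 8)(3 9 4)(6 7)

The cycle decomposition of φ is (1 8 2 5)(3 4 9)(6 7).
Reversing each cycle (and rotating so the smallest element leads) gives φ⁻¹ = (1 5 2 8)(3 9 4)(6 7).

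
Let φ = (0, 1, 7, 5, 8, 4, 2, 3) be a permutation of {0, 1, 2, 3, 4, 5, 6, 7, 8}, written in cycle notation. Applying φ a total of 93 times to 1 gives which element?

1 lies in the 8-cycle (0, 1, 7, 5, 8, 4, 2, 3).
On an 8-cycle, φ^8 is the identity, so φ^93 = φ^5 there (93 ≡ 5 mod 8).
Advancing 5 steps from 1: 1 → 7 → 5 → 8 → 4 → 2.

2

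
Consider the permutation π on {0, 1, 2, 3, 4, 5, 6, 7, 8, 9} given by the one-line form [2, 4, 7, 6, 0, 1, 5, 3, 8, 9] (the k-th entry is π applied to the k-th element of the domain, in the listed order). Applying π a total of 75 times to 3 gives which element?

1

Tracing 3 → 6 → … returns to 3 after 8 steps, so 3 lies in an 8-cycle (0, 2, 7, 3, 6, 5, 1, 4).
Powers repeat with period 8 on this cycle, and 75 mod 8 = 3, so π^75(3) = π^3(3).
Advancing 3 steps from 3: 3 → 6 → 5 → 1.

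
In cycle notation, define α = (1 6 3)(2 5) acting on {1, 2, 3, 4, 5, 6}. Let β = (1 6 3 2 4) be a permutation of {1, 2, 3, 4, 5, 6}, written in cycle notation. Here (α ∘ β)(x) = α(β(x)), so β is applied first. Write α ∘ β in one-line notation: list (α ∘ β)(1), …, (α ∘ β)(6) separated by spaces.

3 4 5 6 2 1

(α ∘ β)(x) = α(β(x)). Computing each image: α(β(1)) = α(6) = 3, α(β(2)) = α(4) = 4, α(β(3)) = α(2) = 5, α(β(4)) = α(1) = 6, α(β(5)) = α(5) = 2, α(β(6)) = α(3) = 1.
Hence α ∘ β = [3 4 5 6 2 1].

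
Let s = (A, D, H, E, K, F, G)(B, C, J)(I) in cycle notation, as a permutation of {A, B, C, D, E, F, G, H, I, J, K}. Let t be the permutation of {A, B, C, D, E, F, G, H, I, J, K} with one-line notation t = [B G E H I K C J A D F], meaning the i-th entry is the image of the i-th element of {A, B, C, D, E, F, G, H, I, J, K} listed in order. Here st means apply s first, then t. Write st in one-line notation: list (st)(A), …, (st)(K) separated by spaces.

(st)(x) = t(s(x)). Computing each image: t(s(A)) = t(D) = H, t(s(B)) = t(C) = E, t(s(C)) = t(J) = D, t(s(D)) = t(H) = J, t(s(E)) = t(K) = F, t(s(F)) = t(G) = C, t(s(G)) = t(A) = B, t(s(H)) = t(E) = I, t(s(I)) = t(I) = A, t(s(J)) = t(B) = G, t(s(K)) = t(F) = K.
Hence st = [H E D J F C B I A G K].

H E D J F C B I A G K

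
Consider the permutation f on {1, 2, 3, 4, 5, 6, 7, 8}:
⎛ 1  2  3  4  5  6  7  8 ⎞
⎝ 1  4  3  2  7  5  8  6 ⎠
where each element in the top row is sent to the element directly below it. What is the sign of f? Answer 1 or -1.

1

In disjoint-cycle form the cycle lengths are 4, 2, 1, 1.
A cycle is odd iff its length is even; f has 2 even-length cycles, so sgn(f) = (−1)^2 and f is even.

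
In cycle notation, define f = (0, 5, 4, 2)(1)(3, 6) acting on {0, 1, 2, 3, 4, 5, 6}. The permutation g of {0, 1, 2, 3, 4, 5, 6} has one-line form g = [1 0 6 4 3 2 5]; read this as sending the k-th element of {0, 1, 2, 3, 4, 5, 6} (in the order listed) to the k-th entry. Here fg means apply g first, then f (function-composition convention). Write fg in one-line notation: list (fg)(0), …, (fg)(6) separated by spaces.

1 5 3 2 6 0 4

(fg)(x) = f(g(x)). Computing each image: f(g(0)) = f(1) = 1, f(g(1)) = f(0) = 5, f(g(2)) = f(6) = 3, f(g(3)) = f(4) = 2, f(g(4)) = f(3) = 6, f(g(5)) = f(2) = 0, f(g(6)) = f(5) = 4.
Hence fg = [1 5 3 2 6 0 4].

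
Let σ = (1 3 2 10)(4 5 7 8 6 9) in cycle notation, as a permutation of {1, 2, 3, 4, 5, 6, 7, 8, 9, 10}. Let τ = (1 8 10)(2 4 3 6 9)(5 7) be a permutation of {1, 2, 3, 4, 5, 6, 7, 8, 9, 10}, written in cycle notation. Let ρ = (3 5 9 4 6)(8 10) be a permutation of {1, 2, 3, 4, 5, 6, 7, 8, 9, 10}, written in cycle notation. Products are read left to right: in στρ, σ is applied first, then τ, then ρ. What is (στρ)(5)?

9

(στρ)(5) = ρ(τ(σ(5))). σ(5) = 7, then τ(7) = 5, then ρ(5) = 9, so the result is 9.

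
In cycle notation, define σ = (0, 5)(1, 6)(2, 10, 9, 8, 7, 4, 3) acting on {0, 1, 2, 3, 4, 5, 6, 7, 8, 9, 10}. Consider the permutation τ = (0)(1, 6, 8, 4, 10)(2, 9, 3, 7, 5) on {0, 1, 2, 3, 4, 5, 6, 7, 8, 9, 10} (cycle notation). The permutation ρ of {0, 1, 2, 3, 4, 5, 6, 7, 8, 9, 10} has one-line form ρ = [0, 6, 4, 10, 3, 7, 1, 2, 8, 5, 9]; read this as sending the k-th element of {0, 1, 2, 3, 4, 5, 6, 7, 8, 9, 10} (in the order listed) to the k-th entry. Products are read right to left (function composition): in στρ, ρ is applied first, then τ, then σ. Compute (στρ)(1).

Chase 1: ρ(1) = 6; τ(6) = 8; σ(8) = 7. Hence (στρ)(1) = 7.

7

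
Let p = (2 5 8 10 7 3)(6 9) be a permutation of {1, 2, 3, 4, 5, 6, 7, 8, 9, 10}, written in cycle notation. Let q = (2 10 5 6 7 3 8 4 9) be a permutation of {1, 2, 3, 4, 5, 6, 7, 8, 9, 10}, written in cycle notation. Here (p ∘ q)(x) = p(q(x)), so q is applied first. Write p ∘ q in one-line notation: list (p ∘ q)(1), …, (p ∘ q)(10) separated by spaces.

1 7 10 6 9 3 2 4 5 8

For each element, apply q then p: 1 → 1 → 1; 2 → 10 → 7; 3 → 8 → 10; 4 → 9 → 6; 5 → 6 → 9; 6 → 7 → 3; 7 → 3 → 2; 8 → 4 → 4; 9 → 2 → 5; 10 → 5 → 8.
So p ∘ q in one-line form is 1 7 10 6 9 3 2 4 5 8.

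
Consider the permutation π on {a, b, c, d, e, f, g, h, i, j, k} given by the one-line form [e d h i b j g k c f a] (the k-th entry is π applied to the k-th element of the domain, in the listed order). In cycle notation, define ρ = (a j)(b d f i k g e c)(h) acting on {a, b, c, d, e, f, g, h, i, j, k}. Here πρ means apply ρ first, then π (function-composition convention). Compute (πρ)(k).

g

(πρ)(k) = π(ρ(k)). ρ(k) = g, then π(g) = g. So (πρ)(k) = g.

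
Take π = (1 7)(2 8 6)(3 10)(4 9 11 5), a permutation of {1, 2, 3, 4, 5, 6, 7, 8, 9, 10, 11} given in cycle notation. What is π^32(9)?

9 lies in the 4-cycle (4 9 11 5).
Since the cycle has length 4, π^32 acts on it the same as π^0 (32 mod 4 = 0).
So π^32(9) = 9.

9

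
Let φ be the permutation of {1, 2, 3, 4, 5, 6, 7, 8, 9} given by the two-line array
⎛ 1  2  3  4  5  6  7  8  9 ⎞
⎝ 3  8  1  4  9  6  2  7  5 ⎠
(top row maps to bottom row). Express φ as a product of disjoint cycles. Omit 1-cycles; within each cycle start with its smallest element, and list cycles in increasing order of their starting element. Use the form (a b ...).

(1 3)(2 8 7)(5 9)

Start at 1 and follow images: 1 → 3 → 1, giving the cycle (1 3).
Repeating from the next unused element and collecting all non-trivial cycles gives (1 3)(2 8 7)(5 9).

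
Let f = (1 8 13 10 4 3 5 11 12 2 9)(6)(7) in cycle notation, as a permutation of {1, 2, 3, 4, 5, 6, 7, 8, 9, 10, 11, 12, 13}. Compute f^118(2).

2 lies in the 11-cycle (1 8 13 10 4 3 5 11 12 2 9).
Since the cycle has length 11, f^118 acts on it the same as f^8 (118 mod 11 = 8).
Stepping 8 places around the cycle: 2 → 9 → 1 → 8 → 13 → 10 → 4 → 3 → 5.

5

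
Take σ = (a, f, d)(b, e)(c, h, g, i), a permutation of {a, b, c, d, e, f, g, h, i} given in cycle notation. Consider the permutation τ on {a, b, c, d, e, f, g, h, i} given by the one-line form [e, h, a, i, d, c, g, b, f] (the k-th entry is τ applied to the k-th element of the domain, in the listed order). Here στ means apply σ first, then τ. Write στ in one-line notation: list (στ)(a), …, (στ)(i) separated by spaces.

Chase each element through σ then τ: a → f → c; b → e → d; c → h → b; d → a → e; e → b → h; f → d → i; g → i → f; h → g → g; i → c → a.
So στ in one-line form is c d b e h i f g a.

c d b e h i f g a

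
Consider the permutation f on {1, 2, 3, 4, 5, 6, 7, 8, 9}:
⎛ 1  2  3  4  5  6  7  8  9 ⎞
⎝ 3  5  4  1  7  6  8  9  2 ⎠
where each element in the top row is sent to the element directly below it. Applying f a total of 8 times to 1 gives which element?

Tracing 1 → 3 → … returns to 1 after 3 steps, so 1 lies in a 3-cycle (1, 3, 4).
Since the cycle has length 3, f^8 acts on it the same as f^2 (8 mod 3 = 2).
Advancing 2 steps from 1: 1 → 3 → 4.

4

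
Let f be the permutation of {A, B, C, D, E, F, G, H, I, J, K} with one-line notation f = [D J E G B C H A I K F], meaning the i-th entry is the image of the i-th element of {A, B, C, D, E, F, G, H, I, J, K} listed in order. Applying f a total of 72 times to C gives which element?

C

Tracing C → E → … returns to C after 6 steps, so C lies in a 6-cycle (B J K F C E).
On a 6-cycle, f^6 is the identity, so f^72 = f^0 there (72 ≡ 0 mod 6).
So f^72(C) = C.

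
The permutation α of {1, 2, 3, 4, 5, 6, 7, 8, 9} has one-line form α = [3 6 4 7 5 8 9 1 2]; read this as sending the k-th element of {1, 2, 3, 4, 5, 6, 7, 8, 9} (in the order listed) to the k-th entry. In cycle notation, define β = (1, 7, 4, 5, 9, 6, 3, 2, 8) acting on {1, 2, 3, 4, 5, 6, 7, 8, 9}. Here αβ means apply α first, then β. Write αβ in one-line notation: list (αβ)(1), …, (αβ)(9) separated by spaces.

2 3 5 4 9 1 6 7 8

(αβ)(x) = β(α(x)). Computing each image: β(α(1)) = β(3) = 2, β(α(2)) = β(6) = 3, β(α(3)) = β(4) = 5, β(α(4)) = β(7) = 4, β(α(5)) = β(5) = 9, β(α(6)) = β(8) = 1, β(α(7)) = β(9) = 6, β(α(8)) = β(1) = 7, β(α(9)) = β(2) = 8.
Hence αβ = [2 3 5 4 9 1 6 7 8].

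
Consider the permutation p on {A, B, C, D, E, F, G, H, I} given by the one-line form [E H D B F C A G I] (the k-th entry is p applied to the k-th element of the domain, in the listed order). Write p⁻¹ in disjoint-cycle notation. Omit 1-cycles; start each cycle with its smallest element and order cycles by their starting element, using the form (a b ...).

The cycle decomposition of p is (A E F C D B H G).
The inverse reverses every cycle; in canonical form, p⁻¹ = (A G H B D C F E).

(A G H B D C F E)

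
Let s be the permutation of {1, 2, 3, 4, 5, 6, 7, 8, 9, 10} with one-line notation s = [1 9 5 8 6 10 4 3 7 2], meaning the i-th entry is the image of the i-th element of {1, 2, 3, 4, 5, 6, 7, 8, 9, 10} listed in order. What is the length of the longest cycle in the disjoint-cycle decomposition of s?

Decomposing into disjoint cycles gives (2, 9, 7, 4, 8, 3, 5, 6, 10); the longest has length 9.

9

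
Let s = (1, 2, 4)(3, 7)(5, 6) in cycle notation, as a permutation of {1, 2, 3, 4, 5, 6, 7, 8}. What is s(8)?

8 does not appear in any cycle of s, so it is a fixed point: s(8) = 8.

8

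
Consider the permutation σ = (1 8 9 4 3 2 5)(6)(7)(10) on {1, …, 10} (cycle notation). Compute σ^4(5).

5 lies in the 7-cycle (1 8 9 4 3 2 5).
Stepping 4 places around the cycle: 5 → 1 → 8 → 9 → 4.

4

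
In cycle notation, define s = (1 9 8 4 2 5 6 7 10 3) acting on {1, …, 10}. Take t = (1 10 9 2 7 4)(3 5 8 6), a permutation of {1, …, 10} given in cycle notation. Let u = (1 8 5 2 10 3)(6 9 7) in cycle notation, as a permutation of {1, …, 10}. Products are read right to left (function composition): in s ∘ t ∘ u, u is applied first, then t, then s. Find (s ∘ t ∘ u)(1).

Apply the permutations in order: u(1) = 8, then t(8) = 6, then s(6) = 7. So (s ∘ t ∘ u)(1) = 7.

7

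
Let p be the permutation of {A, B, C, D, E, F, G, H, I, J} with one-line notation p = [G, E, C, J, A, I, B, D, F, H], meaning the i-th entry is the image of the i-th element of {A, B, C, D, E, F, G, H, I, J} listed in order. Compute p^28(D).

J

Tracing D → J → … returns to D after 3 steps, so D lies in a 3-cycle (D J H).
Powers repeat with period 3 on this cycle, and 28 mod 3 = 1, so p^28(D) = p^1(D).
Advancing 1 step from D: D → J.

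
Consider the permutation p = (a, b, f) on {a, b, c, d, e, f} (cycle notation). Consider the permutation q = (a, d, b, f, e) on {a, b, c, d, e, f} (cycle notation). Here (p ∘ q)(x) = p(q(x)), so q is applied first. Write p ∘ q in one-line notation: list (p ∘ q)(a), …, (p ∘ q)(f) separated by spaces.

Chase each element through q then p: a → d → d; b → f → a; c → c → c; d → b → f; e → a → b; f → e → e.
Collecting the images, p ∘ q = [d a c f b e].

d a c f b e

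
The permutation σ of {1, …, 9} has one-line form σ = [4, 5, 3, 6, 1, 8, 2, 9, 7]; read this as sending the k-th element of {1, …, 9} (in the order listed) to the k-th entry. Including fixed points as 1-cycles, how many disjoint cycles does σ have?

The cycle decomposition is (1, 4, 6, 8, 9, 7, 2, 5)(3), which has 2 cycles (counting 1-cycles).

2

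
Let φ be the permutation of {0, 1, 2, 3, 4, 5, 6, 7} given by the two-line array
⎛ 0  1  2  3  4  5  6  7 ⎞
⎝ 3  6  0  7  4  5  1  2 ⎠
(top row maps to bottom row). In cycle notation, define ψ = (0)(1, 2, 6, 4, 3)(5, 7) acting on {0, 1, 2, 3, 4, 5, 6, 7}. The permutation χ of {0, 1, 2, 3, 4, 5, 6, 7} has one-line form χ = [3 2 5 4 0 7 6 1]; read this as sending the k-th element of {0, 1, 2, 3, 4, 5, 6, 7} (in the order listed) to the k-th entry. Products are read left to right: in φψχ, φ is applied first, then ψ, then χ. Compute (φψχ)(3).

7

Apply the permutations in order: φ(3) = 7, then ψ(7) = 5, then χ(5) = 7. So (φψχ)(3) = 7.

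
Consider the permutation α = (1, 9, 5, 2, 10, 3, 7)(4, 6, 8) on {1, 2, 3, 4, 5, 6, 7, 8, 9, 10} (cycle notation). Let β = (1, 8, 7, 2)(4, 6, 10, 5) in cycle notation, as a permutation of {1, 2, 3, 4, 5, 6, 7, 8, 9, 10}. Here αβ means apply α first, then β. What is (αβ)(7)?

8

α(7) = 1, then β(1) = 8; composing gives (αβ)(7) = 8.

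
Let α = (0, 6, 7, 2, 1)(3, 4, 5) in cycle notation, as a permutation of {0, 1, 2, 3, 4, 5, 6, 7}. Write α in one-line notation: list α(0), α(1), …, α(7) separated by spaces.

6 0 1 4 5 3 7 2

Reading each image from the cycles: 0↦6, 1↦0, 2↦1, 3↦4, 4↦5, 5↦3, 6↦7, 7↦2.
Listing these in domain order gives 6 0 1 4 5 3 7 2.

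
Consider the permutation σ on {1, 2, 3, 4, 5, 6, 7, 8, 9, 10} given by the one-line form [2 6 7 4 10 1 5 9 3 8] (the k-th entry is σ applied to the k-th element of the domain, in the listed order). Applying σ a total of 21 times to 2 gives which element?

2

Tracing 2 → 6 → … returns to 2 after 3 steps, so 2 lies in a 3-cycle (1 2 6).
On a 3-cycle, σ^3 is the identity, so σ^21 = σ^0 there (21 ≡ 0 mod 3).
So σ^21(2) = 2.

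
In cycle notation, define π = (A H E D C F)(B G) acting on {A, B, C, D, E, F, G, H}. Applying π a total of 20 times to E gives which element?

C

E lies in the 6-cycle (A H E D C F).
Powers repeat with period 6 on this cycle, and 20 mod 6 = 2, so π^20(E) = π^2(E).
Advancing 2 steps from E: E → D → C.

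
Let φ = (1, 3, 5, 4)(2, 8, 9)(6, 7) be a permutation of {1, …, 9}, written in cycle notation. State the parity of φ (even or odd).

The cycle lengths are 4, 3, 2.
A cycle is odd iff its length is even; φ has 2 even-length cycles, so sgn(φ) = (−1)^2 and φ is even.

even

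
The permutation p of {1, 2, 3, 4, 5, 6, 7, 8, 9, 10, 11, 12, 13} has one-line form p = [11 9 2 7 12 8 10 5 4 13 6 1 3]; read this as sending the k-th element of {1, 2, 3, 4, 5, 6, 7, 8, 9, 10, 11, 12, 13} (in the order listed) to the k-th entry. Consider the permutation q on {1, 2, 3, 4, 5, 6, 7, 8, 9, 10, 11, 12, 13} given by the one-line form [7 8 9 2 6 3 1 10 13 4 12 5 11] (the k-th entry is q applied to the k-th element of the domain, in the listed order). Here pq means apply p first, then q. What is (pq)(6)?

10

p(6) = 8, then q(8) = 10; composing gives (pq)(6) = 10.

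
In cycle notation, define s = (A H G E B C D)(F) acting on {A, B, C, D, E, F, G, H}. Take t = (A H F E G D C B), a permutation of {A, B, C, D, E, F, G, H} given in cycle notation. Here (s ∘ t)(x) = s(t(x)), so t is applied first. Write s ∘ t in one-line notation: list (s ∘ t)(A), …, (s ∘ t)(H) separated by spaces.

For each element, apply t then s: A → H → G; B → A → H; C → B → C; D → C → D; E → G → E; F → E → B; G → D → A; H → F → F.
So s ∘ t in one-line form is G H C D E B A F.

G H C D E B A F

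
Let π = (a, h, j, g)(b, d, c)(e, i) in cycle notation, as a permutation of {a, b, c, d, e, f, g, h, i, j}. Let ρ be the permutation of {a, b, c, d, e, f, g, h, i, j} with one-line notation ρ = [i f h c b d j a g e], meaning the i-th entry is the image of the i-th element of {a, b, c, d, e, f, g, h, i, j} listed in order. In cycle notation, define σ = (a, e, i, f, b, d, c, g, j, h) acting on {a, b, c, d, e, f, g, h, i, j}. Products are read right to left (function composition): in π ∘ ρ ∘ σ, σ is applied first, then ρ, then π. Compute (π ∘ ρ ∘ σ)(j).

(π ∘ ρ ∘ σ)(j) = π(ρ(σ(j))). σ(j) = h, then ρ(h) = a, then π(a) = h, so the result is h.

h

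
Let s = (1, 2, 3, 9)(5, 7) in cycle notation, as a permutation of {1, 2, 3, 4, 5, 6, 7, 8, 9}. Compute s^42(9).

2

9 lies in the 4-cycle (1, 2, 3, 9).
On a 4-cycle, s^4 is the identity, so s^42 = s^2 there (42 ≡ 2 mod 4).
Advancing 2 steps from 9: 9 → 1 → 2.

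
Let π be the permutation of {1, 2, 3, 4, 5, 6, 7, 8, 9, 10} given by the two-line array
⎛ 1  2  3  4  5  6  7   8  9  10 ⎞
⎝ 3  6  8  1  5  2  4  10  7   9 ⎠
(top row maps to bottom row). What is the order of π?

14

The disjoint-cycle form of π has cycle lengths 7, 2, 1.
Since disjoint cycles commute, ord(π) = lcm(7, 2) = 14.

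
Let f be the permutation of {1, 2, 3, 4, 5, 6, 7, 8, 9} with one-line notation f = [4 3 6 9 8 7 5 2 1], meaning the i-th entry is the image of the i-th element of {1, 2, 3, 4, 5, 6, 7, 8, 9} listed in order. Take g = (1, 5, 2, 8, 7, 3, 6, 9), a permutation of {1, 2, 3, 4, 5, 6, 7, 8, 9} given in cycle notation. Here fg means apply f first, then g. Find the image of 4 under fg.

First apply f: f(4) = 9, then g(9) = 1. Thus (fg)(4) = 1.

1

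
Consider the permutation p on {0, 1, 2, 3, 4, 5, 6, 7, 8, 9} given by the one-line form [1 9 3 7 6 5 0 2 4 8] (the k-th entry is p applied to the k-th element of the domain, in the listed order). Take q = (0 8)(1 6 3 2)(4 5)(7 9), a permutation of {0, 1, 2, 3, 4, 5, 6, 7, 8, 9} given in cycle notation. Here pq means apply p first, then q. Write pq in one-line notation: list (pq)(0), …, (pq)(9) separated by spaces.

6 7 2 9 3 4 8 1 5 0

For each element, apply p then q: 0 → 1 → 6; 1 → 9 → 7; 2 → 3 → 2; 3 → 7 → 9; 4 → 6 → 3; 5 → 5 → 4; 6 → 0 → 8; 7 → 2 → 1; 8 → 4 → 5; 9 → 8 → 0.
So pq in one-line form is 6 7 2 9 3 4 8 1 5 0.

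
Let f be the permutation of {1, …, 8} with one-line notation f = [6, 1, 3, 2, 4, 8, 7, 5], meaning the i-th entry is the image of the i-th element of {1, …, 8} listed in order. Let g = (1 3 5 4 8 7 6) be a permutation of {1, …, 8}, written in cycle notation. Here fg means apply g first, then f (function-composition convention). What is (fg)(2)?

1

First apply g: g(2) = 2, then f(2) = 1. Thus (fg)(2) = 1.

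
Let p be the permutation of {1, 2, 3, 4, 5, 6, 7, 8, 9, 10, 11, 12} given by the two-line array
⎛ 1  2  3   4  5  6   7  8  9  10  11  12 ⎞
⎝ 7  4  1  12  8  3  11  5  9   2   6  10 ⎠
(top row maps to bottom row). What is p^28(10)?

Tracing 10 → 2 → … returns to 10 after 4 steps, so 10 lies in a 4-cycle (2, 4, 12, 10).
Since the cycle has length 4, p^28 acts on it the same as p^0 (28 mod 4 = 0).
So p^28(10) = 10.

10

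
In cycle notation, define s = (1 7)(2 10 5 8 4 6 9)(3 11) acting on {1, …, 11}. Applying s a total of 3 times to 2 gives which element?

8

2 lies in the 7-cycle (2 10 5 8 4 6 9).
Advancing 3 steps from 2: 2 → 10 → 5 → 8.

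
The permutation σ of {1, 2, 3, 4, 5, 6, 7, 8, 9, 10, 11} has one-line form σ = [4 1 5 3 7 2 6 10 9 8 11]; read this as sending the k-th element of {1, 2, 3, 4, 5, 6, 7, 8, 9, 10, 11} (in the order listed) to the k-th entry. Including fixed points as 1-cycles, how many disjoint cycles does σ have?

4

The cycle decomposition is (1, 4, 3, 5, 7, 6, 2)(8, 10)(9)(11), which has 4 cycles (counting 1-cycles).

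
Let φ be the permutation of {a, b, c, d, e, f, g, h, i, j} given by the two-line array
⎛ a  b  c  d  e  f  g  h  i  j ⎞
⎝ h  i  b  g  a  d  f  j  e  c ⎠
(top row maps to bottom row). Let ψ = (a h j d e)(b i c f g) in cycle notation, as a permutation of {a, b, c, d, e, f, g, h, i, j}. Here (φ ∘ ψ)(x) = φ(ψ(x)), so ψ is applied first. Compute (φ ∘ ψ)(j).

g

(φ ∘ ψ)(j) = φ(ψ(j)). ψ(j) = d, then φ(d) = g. So (φ ∘ ψ)(j) = g.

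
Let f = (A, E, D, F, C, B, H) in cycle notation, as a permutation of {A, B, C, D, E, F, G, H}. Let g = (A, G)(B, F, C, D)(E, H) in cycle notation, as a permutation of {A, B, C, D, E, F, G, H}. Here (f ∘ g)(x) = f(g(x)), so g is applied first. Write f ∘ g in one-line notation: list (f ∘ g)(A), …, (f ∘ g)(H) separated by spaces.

G C F H A B E D

(f ∘ g)(x) = f(g(x)). Computing each image: f(g(A)) = f(G) = G, f(g(B)) = f(F) = C, f(g(C)) = f(D) = F, f(g(D)) = f(B) = H, f(g(E)) = f(H) = A, f(g(F)) = f(C) = B, f(g(G)) = f(A) = E, f(g(H)) = f(E) = D.
Hence f ∘ g = [G C F H A B E D].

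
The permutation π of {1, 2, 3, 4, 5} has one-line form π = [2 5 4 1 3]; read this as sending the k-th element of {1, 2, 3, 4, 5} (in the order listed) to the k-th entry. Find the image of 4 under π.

4 is element number 4 of the domain, and entry number 4 of the one-line form is 1, so π(4) = 1.

1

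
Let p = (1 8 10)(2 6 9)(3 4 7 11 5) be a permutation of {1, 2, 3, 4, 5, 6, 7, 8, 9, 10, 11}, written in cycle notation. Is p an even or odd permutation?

even

The cycle lengths are 5, 3, 3.
A cycle is odd iff its length is even; p has 0 even-length cycles, so sgn(p) = (−1)^0 and p is even.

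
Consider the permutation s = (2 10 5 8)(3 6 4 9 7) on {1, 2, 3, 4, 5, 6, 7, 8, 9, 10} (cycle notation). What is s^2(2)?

5

2 lies in the 4-cycle (2 10 5 8).
Advancing 2 steps from 2: 2 → 10 → 5.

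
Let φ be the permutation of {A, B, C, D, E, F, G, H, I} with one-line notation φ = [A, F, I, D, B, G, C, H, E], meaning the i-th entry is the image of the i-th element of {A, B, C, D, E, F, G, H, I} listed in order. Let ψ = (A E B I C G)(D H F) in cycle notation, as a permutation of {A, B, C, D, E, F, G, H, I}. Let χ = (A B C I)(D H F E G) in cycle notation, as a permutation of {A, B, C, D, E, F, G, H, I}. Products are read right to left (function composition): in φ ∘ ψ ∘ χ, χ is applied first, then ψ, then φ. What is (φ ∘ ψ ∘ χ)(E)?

Apply the permutations in order: χ(E) = G, then ψ(G) = A, then φ(A) = A. So (φ ∘ ψ ∘ χ)(E) = A.

A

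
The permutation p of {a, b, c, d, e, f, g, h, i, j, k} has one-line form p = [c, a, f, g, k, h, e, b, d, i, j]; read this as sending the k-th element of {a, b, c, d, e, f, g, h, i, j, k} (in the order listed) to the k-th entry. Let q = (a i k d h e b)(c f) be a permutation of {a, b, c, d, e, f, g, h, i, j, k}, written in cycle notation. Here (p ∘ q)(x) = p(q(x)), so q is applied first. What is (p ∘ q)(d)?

b

(p ∘ q)(d) = p(q(d)). q(d) = h, then p(h) = b. So (p ∘ q)(d) = b.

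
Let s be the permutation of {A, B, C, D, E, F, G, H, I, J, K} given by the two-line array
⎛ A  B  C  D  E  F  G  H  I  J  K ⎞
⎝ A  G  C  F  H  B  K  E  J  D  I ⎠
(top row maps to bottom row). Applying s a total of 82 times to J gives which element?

K

Tracing J → D → … returns to J after 7 steps, so J lies in a 7-cycle (B G K I J D F).
Since the cycle has length 7, s^82 acts on it the same as s^5 (82 mod 7 = 5).
Stepping 5 places around the cycle: J → D → F → B → G → K.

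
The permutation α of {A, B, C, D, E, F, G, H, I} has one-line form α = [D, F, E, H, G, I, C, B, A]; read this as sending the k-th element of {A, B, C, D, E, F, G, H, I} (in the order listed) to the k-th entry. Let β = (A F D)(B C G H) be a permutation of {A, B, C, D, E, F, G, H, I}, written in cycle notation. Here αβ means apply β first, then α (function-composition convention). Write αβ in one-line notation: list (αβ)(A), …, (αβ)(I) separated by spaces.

(αβ)(x) = α(β(x)). Computing each image: α(β(A)) = α(F) = I, α(β(B)) = α(C) = E, α(β(C)) = α(G) = C, α(β(D)) = α(A) = D, α(β(E)) = α(E) = G, α(β(F)) = α(D) = H, α(β(G)) = α(H) = B, α(β(H)) = α(B) = F, α(β(I)) = α(I) = A.
Hence αβ = [I E C D G H B F A].

I E C D G H B F A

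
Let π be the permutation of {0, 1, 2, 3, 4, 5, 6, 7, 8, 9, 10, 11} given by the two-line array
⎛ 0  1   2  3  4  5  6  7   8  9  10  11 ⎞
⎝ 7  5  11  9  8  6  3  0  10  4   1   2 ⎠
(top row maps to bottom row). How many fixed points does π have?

No element satisfies π(x) = x, so there are 0 fixed points.

0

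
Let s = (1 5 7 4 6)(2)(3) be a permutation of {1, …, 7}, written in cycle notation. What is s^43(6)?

7

6 lies in the 5-cycle (1 5 7 4 6).
Since the cycle has length 5, s^43 acts on it the same as s^3 (43 mod 5 = 3).
Advancing 3 steps from 6: 6 → 1 → 5 → 7.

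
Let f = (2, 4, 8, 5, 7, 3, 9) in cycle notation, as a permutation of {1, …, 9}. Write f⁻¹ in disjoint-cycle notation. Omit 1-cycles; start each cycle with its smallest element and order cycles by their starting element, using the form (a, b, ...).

The inverse reverses each cycle.
After reversing and putting each cycle's least element first, f⁻¹ = (2, 9, 3, 7, 5, 8, 4).

(2, 9, 3, 7, 5, 8, 4)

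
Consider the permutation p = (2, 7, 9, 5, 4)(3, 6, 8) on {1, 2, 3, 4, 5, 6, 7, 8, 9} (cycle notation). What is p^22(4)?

7

4 lies in the 5-cycle (2, 7, 9, 5, 4).
Powers repeat with period 5 on this cycle, and 22 mod 5 = 2, so p^22(4) = p^2(4).
Stepping 2 places around the cycle: 4 → 2 → 7.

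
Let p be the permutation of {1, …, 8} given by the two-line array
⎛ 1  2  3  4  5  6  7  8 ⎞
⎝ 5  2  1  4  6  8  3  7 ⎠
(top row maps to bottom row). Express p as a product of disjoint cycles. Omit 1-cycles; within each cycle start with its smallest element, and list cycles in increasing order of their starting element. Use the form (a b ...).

(1 5 6 8 7 3)

From 1: 1 → 5 → 6 → 8 → 7 → 3 → 1, closing the cycle (1 5 6 8 7 3).
Continuing from each remaining unvisited element yields (1 5 6 8 7 3).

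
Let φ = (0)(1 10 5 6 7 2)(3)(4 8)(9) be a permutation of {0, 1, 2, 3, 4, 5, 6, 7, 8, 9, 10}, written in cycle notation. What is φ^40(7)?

7 lies in the 6-cycle (1 10 5 6 7 2).
On a 6-cycle, φ^6 is the identity, so φ^40 = φ^4 there (40 ≡ 4 mod 6).
Advancing 4 steps from 7: 7 → 2 → 1 → 10 → 5.

5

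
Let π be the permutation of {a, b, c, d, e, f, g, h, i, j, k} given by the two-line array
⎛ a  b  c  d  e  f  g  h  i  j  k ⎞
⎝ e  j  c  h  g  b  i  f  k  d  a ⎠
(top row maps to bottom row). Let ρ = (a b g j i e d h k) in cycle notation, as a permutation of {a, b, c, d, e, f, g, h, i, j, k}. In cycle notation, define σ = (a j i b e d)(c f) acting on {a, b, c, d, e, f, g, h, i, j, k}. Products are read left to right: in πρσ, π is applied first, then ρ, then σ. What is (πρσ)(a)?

Chase a: π(a) = e; ρ(e) = d; σ(d) = a. Hence (πρσ)(a) = a.

a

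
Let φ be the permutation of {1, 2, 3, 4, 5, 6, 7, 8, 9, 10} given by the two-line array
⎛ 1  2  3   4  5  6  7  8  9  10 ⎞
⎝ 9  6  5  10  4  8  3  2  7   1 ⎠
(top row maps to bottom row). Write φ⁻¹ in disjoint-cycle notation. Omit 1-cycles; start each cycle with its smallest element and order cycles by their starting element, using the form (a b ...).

(1 10 4 5 3 7 9)(2 8 6)

First write φ in disjoint cycles: (1 9 7 3 5 4 10)(2 6 8).
Reversing each cycle (and rotating so the smallest element leads) gives φ⁻¹ = (1 10 4 5 3 7 9)(2 8 6).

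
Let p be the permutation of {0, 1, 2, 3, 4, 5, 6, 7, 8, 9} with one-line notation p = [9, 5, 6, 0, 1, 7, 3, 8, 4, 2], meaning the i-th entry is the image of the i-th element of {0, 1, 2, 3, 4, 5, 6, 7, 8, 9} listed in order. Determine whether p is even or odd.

even

In disjoint-cycle form the cycle lengths are 5, 5.
A cycle is odd iff its length is even; p has 0 even-length cycles, so sgn(p) = (−1)^0 and p is even.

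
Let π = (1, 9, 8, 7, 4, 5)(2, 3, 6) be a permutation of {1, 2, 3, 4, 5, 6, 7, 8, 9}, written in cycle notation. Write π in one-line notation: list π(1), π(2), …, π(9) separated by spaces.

Each element maps to the next entry in its cycle (wrapping to the front): 1↦9, 2↦3, 3↦6, 4↦5, 5↦1, 6↦2, 7↦4, 8↦7, 9↦8.
Listing these in domain order gives 9 3 6 5 1 2 4 7 8.

9 3 6 5 1 2 4 7 8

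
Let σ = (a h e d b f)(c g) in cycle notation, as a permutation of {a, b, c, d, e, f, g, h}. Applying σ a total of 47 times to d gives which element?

d lies in the 6-cycle (a h e d b f).
On a 6-cycle, σ^6 is the identity, so σ^47 = σ^5 there (47 ≡ 5 mod 6).
Advancing 5 steps from d: d → b → f → a → h → e.

e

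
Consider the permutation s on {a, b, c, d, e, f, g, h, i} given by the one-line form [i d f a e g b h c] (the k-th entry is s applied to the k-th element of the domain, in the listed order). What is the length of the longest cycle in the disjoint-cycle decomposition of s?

7

Decomposing into disjoint cycles gives (a, i, c, f, g, b, d); the longest has length 7.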